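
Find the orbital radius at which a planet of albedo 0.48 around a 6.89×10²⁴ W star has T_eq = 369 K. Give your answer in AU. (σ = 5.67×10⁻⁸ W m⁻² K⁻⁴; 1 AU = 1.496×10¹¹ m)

From T_eq⁴ = L(1−A)/(16πσd²): d = √[L(1−A)/(16πσT_eq⁴)].
d = √[6.89×10²⁴ × 0.52 / (16π × 5.67×10⁻⁸ × (369)⁴)] = 8.23×10⁹ m = 0.0550 AU.

d ≈ 0.0550 AU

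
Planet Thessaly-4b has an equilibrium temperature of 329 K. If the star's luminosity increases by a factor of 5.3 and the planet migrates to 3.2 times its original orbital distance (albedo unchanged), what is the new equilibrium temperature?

T_eq ∝ L^(1/4) · d^(−1/2).
T′ = 329 × 5.3^(1/4) / 3.2^(1/2) = 279 K.

T_eq ≈ 279 K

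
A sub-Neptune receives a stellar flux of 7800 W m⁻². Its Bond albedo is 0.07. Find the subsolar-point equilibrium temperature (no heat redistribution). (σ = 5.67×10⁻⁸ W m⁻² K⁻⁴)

T_ss ≈ 598 K

At the subsolar point the surface absorbs S(1−A) and emits σT⁴ per unit area — no factor of 4, since only the local patch is in balance.
T = [7800 × 0.93 / 5.67×10⁻⁸]^(1/4) = (1.28×10¹¹)^(1/4) = 598 K.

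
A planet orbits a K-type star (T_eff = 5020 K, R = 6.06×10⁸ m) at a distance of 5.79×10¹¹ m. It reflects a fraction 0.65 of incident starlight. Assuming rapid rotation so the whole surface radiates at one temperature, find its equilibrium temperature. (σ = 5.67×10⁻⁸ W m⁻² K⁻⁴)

L = 4πR_⋆²σT_⋆⁴ = 4π(6.06×10⁸)² × 5.67×10⁻⁸ × (5020)⁴ = 1.66×10²⁶ W.
S = L/(4πd²) = 39.4 W m⁻².
Energy balance: absorbed = emitted ⇒ πR²·S(1−A) = 4πR²·σT_eq⁴, so T_eq⁴ = S(1−A)/(4σ).
T_eq = [39.4 × 0.35 / (4 × 5.67×10⁻⁸)]^(1/4) = (6.09×10⁷)^(1/4) = 88.3 K.

T_eq ≈ 88.3 K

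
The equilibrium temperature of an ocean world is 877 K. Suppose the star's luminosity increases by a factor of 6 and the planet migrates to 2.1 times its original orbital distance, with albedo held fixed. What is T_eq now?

T_eq ≈ 947 K

T_eq ∝ L^(1/4) · d^(−1/2).
T′ = 877 × 6^(1/4) / 2.1^(1/2) = 947 K.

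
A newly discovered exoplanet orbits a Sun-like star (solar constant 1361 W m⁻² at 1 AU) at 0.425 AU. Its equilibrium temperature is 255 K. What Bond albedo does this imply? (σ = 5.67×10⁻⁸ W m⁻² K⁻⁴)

Flux at 0.425 AU: S = 1361/0.425² = 7530 W m⁻².
From T_eq⁴ = S(1−A)/(4σ): 1−A = 4σT_eq⁴/S.
1−A = 4 × 5.67×10⁻⁸ × (255)⁴ / 7530 = 0.127.

A ≈ 0.87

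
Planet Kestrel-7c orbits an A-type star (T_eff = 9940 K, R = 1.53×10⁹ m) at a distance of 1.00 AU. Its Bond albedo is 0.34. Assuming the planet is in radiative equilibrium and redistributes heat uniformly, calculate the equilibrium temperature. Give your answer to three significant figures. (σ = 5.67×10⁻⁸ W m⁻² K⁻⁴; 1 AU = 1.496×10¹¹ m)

T_eq ≈ 641 K

d = 1.00 AU = 1.50×10¹¹ m.
L = 4πR_⋆²σT_⋆⁴ = 4π(1.53×10⁹)² × 5.67×10⁻⁸ × (9940)⁴ = 1.63×10²⁸ W.
S = L/(4πd²) = 5.79×10⁴ W m⁻².
Energy balance: absorbed = emitted ⇒ πR²·S(1−A) = 4πR²·σT_eq⁴, so T_eq⁴ = S(1−A)/(4σ).
T_eq = [5.79×10⁴ × 0.66 / (4 × 5.67×10⁻⁸)]^(1/4) = (1.68×10¹¹)^(1/4) = 641 K.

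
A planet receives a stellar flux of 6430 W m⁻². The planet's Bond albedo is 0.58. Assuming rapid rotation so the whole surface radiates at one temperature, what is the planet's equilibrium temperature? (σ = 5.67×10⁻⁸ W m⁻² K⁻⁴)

Energy balance: absorbed = emitted ⇒ πR²·S(1−A) = 4πR²·σT_eq⁴, so T_eq⁴ = S(1−A)/(4σ).
T_eq = [6430 × 0.42 / (4 × 5.67×10⁻⁸)]^(1/4) = (1.19×10¹⁰)^(1/4) = 330 K.

T_eq ≈ 330 K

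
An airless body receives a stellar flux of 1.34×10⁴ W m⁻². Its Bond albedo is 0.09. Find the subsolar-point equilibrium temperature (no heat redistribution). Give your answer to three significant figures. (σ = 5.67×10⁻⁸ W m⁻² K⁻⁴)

At the subsolar point the surface absorbs S(1−A) and emits σT⁴ per unit area — no factor of 4, since only the local patch is in balance.
T = [1.34×10⁴ × 0.91 / 5.67×10⁻⁸]^(1/4) = (2.15×10¹¹)^(1/4) = 681 K.

T_ss ≈ 681 K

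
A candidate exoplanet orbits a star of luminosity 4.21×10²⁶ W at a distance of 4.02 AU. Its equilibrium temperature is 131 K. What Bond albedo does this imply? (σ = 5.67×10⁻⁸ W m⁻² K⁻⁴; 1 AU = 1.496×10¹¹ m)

d = 4.02 AU = 6.01×10¹¹ m.
Flux: S = L/(4πd²) = 4.21×10²⁶/(4π×(6.01×10¹¹)²) = 92.6 W m⁻².
From T_eq⁴ = S(1−A)/(4σ): 1−A = 4σT_eq⁴/S.
1−A = 4 × 5.67×10⁻⁸ × (131)⁴ / 92.6 = 0.721.

A ≈ 0.28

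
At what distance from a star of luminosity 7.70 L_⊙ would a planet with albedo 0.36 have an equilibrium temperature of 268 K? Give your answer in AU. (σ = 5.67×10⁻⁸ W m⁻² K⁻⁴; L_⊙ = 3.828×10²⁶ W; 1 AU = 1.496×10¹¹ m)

d ≈ 2.39 AU

L = 7.70 × 3.828×10²⁶ = 2.95×10²⁷ W.
From T_eq⁴ = L(1−A)/(16πσd²): d = √[L(1−A)/(16πσT_eq⁴)].
d = √[2.95×10²⁷ × 0.64 / (16π × 5.67×10⁻⁸ × (268)⁴)] = 3.58×10¹¹ m = 2.39 AU.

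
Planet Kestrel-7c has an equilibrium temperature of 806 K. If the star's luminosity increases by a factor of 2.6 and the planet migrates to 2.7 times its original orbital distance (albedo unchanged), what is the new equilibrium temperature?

T_eq ≈ 623 K

T_eq ∝ L^(1/4) · d^(−1/2).
T′ = 806 × 2.6^(1/4) / 2.7^(1/2) = 623 K.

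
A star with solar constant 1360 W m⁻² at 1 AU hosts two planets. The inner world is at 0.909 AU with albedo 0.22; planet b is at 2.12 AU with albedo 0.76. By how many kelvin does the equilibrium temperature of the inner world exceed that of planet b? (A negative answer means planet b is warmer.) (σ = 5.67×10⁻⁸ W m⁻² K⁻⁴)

ΔT ≈ 140.5 K

T_eq = [S₀(1−A)/(4σd²)]^(1/4), so T ∝ (1−A)^(1/4) / √d.
T₁ = [1360×0.78/(4×5.67×10⁻⁸×0.909²)]^(1/4) = 274.29 K.
T₂ = [1360×0.24/(4×5.67×10⁻⁸×2.12²)]^(1/4) = 133.77 K.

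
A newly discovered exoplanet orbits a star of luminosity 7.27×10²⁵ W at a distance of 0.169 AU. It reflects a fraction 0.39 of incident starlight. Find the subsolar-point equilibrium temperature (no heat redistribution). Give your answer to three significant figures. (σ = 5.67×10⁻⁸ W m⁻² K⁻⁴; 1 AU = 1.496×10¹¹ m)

d = 0.169 AU = 2.53×10¹⁰ m.
Flux: S = L/(4πd²) = 7.27×10²⁵/(4π×(2.53×10¹⁰)²) = 9050 W m⁻².
At the subsolar point the surface absorbs S(1−A) and emits σT⁴ per unit area — no factor of 4, since only the local patch is in balance.
T = [9050 × 0.61 / 5.67×10⁻⁸]^(1/4) = (9.74×10¹⁰)^(1/4) = 559 K.

T_ss ≈ 559 K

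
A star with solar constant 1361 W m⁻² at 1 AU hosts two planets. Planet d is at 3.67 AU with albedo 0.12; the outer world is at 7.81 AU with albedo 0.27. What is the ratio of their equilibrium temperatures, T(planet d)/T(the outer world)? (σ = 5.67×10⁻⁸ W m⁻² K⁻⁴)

T₁/T₂ ≈ 1.529

T_eq = [S₀(1−A)/(4σd²)]^(1/4), so T ∝ (1−A)^(1/4) / √d.
T₁ = [1361×0.88/(4×5.67×10⁻⁸×3.67²)]^(1/4) = 140.72 K.
T₂ = [1361×0.73/(4×5.67×10⁻⁸×7.81²)]^(1/4) = 92.06 K.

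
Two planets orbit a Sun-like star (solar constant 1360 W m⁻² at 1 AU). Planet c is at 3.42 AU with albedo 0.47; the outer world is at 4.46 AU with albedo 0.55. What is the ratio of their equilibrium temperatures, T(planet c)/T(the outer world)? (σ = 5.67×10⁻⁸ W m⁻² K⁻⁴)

T₁/T₂ ≈ 1.190

T_eq = [S₀(1−A)/(4σd²)]^(1/4), so T ∝ (1−A)^(1/4) / √d.
T₁ = [1360×0.53/(4×5.67×10⁻⁸×3.42²)]^(1/4) = 128.39 K.
T₂ = [1360×0.45/(4×5.67×10⁻⁸×4.46²)]^(1/4) = 107.92 K.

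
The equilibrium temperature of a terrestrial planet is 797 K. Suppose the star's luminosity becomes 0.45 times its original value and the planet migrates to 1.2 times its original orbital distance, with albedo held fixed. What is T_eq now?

T_eq ∝ L^(1/4) · d^(−1/2).
T′ = 797 × 0.45^(1/4) / 1.2^(1/2) = 596 K.

T_eq ≈ 596 K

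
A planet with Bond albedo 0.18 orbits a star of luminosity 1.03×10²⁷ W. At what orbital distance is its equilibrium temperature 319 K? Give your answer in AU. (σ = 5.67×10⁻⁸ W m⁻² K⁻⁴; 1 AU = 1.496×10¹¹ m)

From T_eq⁴ = L(1−A)/(16πσd²): d = √[L(1−A)/(16πσT_eq⁴)].
d = √[1.03×10²⁷ × 0.82 / (16π × 5.67×10⁻⁸ × (319)⁴)] = 1.69×10¹¹ m = 1.13 AU.

d ≈ 1.13 AU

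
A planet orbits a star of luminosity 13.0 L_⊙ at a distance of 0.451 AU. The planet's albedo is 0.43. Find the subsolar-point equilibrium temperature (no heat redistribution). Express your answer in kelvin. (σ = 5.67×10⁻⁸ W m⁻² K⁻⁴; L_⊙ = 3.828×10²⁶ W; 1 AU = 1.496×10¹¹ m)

d = 0.451 AU = 6.75×10¹⁰ m.
L = 13.0 × 3.828×10²⁶ = 4.98×10²⁷ W.
Flux: S = L/(4πd²) = 4.98×10²⁷/(4π×(6.75×10¹⁰)²) = 8.70×10⁴ W m⁻².
At the subsolar point the surface absorbs S(1−A) and emits σT⁴ per unit area — no factor of 4, since only the local patch is in balance.
T = [8.70×10⁴ × 0.57 / 5.67×10⁻⁸]^(1/4) = (8.75×10¹¹)^(1/4) = 967 K.

T_ss ≈ 967 K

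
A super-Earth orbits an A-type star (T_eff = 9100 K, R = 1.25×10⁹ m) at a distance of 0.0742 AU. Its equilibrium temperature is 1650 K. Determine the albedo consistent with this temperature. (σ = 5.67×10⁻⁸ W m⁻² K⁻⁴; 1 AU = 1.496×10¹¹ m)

d = 0.0742 AU = 1.11×10¹⁰ m.
L = 4πR_⋆²σT_⋆⁴ = 4π(1.25×10⁹)² × 5.67×10⁻⁸ × (9100)⁴ = 7.63×10²⁷ W.
S = L/(4πd²) = 4.93×10⁶ W m⁻².
From T_eq⁴ = S(1−A)/(4σ): 1−A = 4σT_eq⁴/S.
1−A = 4 × 5.67×10⁻⁸ × (1650)⁴ / 4.93×10⁶ = 0.341.

A ≈ 0.66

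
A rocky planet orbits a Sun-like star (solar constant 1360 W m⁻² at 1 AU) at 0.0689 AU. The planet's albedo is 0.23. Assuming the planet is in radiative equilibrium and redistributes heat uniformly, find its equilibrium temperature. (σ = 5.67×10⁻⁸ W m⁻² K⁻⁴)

T_eq ≈ 993 K

Flux at 0.0689 AU: S = 1360/0.0689² = 2.86×10⁵ W m⁻².
Energy balance: absorbed = emitted ⇒ πR²·S(1−A) = 4πR²·σT_eq⁴, so T_eq⁴ = S(1−A)/(4σ).
T_eq = [2.86×10⁵ × 0.77 / (4 × 5.67×10⁻⁸)]^(1/4) = (9.73×10¹¹)^(1/4) = 993 K.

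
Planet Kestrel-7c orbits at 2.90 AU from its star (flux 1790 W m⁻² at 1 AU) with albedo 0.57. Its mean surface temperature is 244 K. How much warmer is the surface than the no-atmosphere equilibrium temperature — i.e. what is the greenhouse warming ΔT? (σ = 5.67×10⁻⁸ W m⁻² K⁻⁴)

S = 1790/2.90² = 212.8 W m⁻².
T_eq = [S(1−A)/(4σ)]^(1/4) = [212.8×0.43/(4×5.67×10⁻⁸)]^(1/4) = 141.7 K.
ΔT = T_surf − T_eq = 244 − 141.7.

ΔT ≈ 102.3 K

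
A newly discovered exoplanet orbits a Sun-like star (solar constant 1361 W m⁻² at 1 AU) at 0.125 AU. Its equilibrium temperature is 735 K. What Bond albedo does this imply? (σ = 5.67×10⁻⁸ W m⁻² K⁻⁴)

Flux at 0.125 AU: S = 1361/0.125² = 8.71×10⁴ W m⁻².
From T_eq⁴ = S(1−A)/(4σ): 1−A = 4σT_eq⁴/S.
1−A = 4 × 5.67×10⁻⁸ × (735)⁴ / 8.71×10⁴ = 0.760.

A ≈ 0.24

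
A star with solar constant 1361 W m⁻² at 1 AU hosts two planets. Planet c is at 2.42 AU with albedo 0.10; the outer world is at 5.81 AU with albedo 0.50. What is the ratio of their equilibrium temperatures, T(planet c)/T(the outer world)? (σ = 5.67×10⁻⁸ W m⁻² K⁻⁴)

T_eq = [S₀(1−A)/(4σd²)]^(1/4), so T ∝ (1−A)^(1/4) / √d.
T₁ = [1361×0.90/(4×5.67×10⁻⁸×2.42²)]^(1/4) = 174.26 K.
T₂ = [1361×0.50/(4×5.67×10⁻⁸×5.81²)]^(1/4) = 97.10 K.

T₁/T₂ ≈ 1.795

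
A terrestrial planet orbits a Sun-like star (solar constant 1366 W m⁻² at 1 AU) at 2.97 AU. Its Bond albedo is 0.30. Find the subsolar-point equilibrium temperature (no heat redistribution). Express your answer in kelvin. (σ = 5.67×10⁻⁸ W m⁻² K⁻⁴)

Flux at 2.97 AU: S = 1366/2.97² = 155 W m⁻².
At the subsolar point the surface absorbs S(1−A) and emits σT⁴ per unit area — no factor of 4, since only the local patch is in balance.
T = [155 × 0.70 / 5.67×10⁻⁸]^(1/4) = (1.91×10⁹)^(1/4) = 209 K.

T_ss ≈ 209 K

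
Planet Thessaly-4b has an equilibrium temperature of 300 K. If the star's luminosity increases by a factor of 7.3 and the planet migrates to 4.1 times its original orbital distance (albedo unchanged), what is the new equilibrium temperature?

T_eq ≈ 244 K

T_eq ∝ L^(1/4) · d^(−1/2).
T′ = 300 × 7.3^(1/4) / 4.1^(1/2) = 244 K.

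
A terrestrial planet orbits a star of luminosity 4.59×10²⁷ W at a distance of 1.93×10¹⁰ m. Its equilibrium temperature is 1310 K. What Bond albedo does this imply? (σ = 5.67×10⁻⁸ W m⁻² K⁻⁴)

Flux: S = L/(4πd²) = 4.59×10²⁷/(4π×(1.93×10¹⁰)²) = 9.81×10⁵ W m⁻².
From T_eq⁴ = S(1−A)/(4σ): 1−A = 4σT_eq⁴/S.
1−A = 4 × 5.67×10⁻⁸ × (1310)⁴ / 9.81×10⁵ = 0.681.

A ≈ 0.32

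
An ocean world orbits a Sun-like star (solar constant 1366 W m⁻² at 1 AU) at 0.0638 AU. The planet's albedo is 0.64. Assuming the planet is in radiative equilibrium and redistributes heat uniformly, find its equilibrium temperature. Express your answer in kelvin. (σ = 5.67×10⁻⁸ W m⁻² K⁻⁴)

T_eq ≈ 854 K

Flux at 0.0638 AU: S = 1366/0.0638² = 3.36×10⁵ W m⁻².
Energy balance: absorbed = emitted ⇒ πR²·S(1−A) = 4πR²·σT_eq⁴, so T_eq⁴ = S(1−A)/(4σ).
T_eq = [3.36×10⁵ × 0.36 / (4 × 5.67×10⁻⁸)]^(1/4) = (5.33×10¹¹)^(1/4) = 854 K.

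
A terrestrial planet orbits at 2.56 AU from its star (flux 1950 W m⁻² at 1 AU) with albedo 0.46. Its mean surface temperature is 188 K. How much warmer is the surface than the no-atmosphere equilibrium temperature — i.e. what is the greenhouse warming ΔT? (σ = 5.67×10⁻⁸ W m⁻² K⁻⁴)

ΔT ≈ 24.9 K

S = 1950/2.56² = 297.5 W m⁻².
T_eq = [S(1−A)/(4σ)]^(1/4) = [297.5×0.54/(4×5.67×10⁻⁸)]^(1/4) = 163.1 K.
ΔT = T_surf − T_eq = 188 − 163.1.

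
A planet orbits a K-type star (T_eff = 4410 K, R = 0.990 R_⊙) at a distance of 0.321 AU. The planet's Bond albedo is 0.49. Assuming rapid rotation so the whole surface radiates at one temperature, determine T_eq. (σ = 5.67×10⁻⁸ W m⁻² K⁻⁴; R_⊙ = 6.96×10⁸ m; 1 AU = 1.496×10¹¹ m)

T_eq ≈ 316 K

R_⋆ = 0.990 × 6.96×10⁸ = 6.89×10⁸ m.
d = 0.321 AU = 4.80×10¹⁰ m.
L = 4πR_⋆²σT_⋆⁴ = 4π(6.89×10⁸)² × 5.67×10⁻⁸ × (4410)⁴ = 1.28×10²⁶ W.
S = L/(4πd²) = 4420 W m⁻².
Energy balance: absorbed = emitted ⇒ πR²·S(1−A) = 4πR²·σT_eq⁴, so T_eq⁴ = S(1−A)/(4σ).
T_eq = [4420 × 0.51 / (4 × 5.67×10⁻⁸)]^(1/4) = (9.93×10⁹)^(1/4) = 316 K.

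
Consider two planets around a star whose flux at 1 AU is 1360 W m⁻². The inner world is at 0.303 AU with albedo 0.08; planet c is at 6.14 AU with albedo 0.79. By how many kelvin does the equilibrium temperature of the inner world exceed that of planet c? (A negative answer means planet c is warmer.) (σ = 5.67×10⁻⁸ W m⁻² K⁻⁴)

ΔT ≈ 419.1 K

T_eq = [S₀(1−A)/(4σd²)]^(1/4), so T ∝ (1−A)^(1/4) / √d.
T₁ = [1360×0.92/(4×5.67×10⁻⁸×0.303²)]^(1/4) = 495.11 K.
T₂ = [1360×0.21/(4×5.67×10⁻⁸×6.14²)]^(1/4) = 76.02 K.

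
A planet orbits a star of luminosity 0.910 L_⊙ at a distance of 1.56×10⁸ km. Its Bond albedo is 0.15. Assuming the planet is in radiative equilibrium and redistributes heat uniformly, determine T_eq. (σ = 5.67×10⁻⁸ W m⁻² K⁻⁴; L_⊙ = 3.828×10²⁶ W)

T_eq ≈ 256 K

d = 1.56×10⁸ km = 1.56×10¹¹ m.
L = 0.910 × 3.828×10²⁶ = 3.48×10²⁶ W.
Flux: S = L/(4πd²) = 3.48×10²⁶/(4π×(1.56×10¹¹)²) = 1140 W m⁻².
Energy balance: absorbed = emitted ⇒ πR²·S(1−A) = 4πR²·σT_eq⁴, so T_eq⁴ = S(1−A)/(4σ).
T_eq = [1140 × 0.85 / (4 × 5.67×10⁻⁸)]^(1/4) = (4.27×10⁹)^(1/4) = 256 K.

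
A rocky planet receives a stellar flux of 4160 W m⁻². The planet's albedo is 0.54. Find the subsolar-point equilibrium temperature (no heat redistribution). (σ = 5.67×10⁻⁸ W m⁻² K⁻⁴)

At the subsolar point the surface absorbs S(1−A) and emits σT⁴ per unit area — no factor of 4, since only the local patch is in balance.
T = [4160 × 0.46 / 5.67×10⁻⁸]^(1/4) = (3.37×10¹⁰)^(1/4) = 429 K.

T_ss ≈ 429 K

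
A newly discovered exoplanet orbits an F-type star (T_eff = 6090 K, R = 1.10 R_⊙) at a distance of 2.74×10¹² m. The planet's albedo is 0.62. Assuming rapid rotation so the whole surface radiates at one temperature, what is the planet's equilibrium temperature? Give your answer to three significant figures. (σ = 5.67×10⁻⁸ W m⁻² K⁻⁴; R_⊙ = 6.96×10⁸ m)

T_eq ≈ 56.5 K

R_⋆ = 1.10 × 6.96×10⁸ = 7.66×10⁸ m.
L = 4πR_⋆²σT_⋆⁴ = 4π(7.66×10⁸)² × 5.67×10⁻⁸ × (6090)⁴ = 5.74×10²⁶ W.
S = L/(4πd²) = 6.09 W m⁻².
Energy balance: absorbed = emitted ⇒ πR²·S(1−A) = 4πR²·σT_eq⁴, so T_eq⁴ = S(1−A)/(4σ).
T_eq = [6.09 × 0.38 / (4 × 5.67×10⁻⁸)]^(1/4) = (1.02×10⁷)^(1/4) = 56.5 K.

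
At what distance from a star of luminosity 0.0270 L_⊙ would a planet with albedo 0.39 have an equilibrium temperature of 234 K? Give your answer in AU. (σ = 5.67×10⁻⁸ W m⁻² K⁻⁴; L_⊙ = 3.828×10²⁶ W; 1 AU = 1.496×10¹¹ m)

L = 0.0270 × 3.828×10²⁶ = 1.03×10²⁵ W.
From T_eq⁴ = L(1−A)/(16πσd²): d = √[L(1−A)/(16πσT_eq⁴)].
d = √[1.03×10²⁵ × 0.61 / (16π × 5.67×10⁻⁸ × (234)⁴)] = 2.72×10¹⁰ m = 0.182 AU.

d ≈ 0.182 AU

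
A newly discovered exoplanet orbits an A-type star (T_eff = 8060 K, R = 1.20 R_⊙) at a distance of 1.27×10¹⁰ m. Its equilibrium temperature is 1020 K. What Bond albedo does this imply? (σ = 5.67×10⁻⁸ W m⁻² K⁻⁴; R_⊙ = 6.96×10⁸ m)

R_⋆ = 1.20 × 6.96×10⁸ = 8.35×10⁸ m.
L = 4πR_⋆²σT_⋆⁴ = 4π(8.35×10⁸)² × 5.67×10⁻⁸ × (8060)⁴ = 2.10×10²⁷ W.
S = L/(4πd²) = 1.03×10⁶ W m⁻².
From T_eq⁴ = S(1−A)/(4σ): 1−A = 4σT_eq⁴/S.
1−A = 4 × 5.67×10⁻⁸ × (1020)⁴ / 1.03×10⁶ = 0.237.

A ≈ 0.76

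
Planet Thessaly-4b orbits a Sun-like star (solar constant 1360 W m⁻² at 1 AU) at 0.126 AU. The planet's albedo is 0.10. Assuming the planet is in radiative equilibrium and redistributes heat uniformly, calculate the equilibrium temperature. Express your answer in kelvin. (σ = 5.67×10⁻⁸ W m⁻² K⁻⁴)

Flux at 0.126 AU: S = 1360/0.126² = 8.57×10⁴ W m⁻².
Energy balance: absorbed = emitted ⇒ πR²·S(1−A) = 4πR²·σT_eq⁴, so T_eq⁴ = S(1−A)/(4σ).
T_eq = [8.57×10⁴ × 0.90 / (4 × 5.67×10⁻⁸)]^(1/4) = (3.40×10¹¹)^(1/4) = 764 K.

T_eq ≈ 764 K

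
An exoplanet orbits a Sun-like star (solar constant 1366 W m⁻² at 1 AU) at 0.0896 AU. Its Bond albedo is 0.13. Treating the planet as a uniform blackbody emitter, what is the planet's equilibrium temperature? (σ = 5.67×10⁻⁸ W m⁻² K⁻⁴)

Flux at 0.0896 AU: S = 1366/0.0896² = 1.70×10⁵ W m⁻².
Energy balance: absorbed = emitted ⇒ πR²·S(1−A) = 4πR²·σT_eq⁴, so T_eq⁴ = S(1−A)/(4σ).
T_eq = [1.70×10⁵ × 0.87 / (4 × 5.67×10⁻⁸)]^(1/4) = (6.53×10¹¹)^(1/4) = 899 K.

T_eq ≈ 899 K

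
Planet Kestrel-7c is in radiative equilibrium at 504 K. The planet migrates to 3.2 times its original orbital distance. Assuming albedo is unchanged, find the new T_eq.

T_eq ≈ 282 K

T_eq ∝ L^(1/4) · d^(−1/2).
T′ = 504 / 3.2^(1/2) = 282 K.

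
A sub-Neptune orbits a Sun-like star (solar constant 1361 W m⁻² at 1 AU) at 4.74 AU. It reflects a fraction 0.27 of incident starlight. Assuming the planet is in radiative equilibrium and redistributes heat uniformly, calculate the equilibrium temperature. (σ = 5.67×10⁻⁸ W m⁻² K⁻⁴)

T_eq ≈ 118 K

Flux at 4.74 AU: S = 1361/4.74² = 60.6 W m⁻².
Energy balance: absorbed = emitted ⇒ πR²·S(1−A) = 4πR²·σT_eq⁴, so T_eq⁴ = S(1−A)/(4σ).
T_eq = [60.6 × 0.73 / (4 × 5.67×10⁻⁸)]^(1/4) = (1.95×10⁸)^(1/4) = 118 K.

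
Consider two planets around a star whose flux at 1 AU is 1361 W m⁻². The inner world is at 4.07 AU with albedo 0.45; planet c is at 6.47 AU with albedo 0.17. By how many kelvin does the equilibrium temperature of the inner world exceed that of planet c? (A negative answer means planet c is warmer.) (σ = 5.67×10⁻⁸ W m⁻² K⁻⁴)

ΔT ≈ 14.4 K

T_eq = [S₀(1−A)/(4σd²)]^(1/4), so T ∝ (1−A)^(1/4) / √d.
T₁ = [1361×0.55/(4×5.67×10⁻⁸×4.07²)]^(1/4) = 118.81 K.
T₂ = [1361×0.83/(4×5.67×10⁻⁸×6.47²)]^(1/4) = 104.44 K.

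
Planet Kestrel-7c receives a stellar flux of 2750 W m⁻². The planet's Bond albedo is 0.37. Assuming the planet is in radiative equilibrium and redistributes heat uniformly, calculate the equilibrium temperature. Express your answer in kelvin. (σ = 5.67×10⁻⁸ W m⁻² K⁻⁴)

Energy balance: absorbed = emitted ⇒ πR²·S(1−A) = 4πR²·σT_eq⁴, so T_eq⁴ = S(1−A)/(4σ).
T_eq = [2750 × 0.63 / (4 × 5.67×10⁻⁸)]^(1/4) = (7.64×10⁹)^(1/4) = 296 K.

T_eq ≈ 296 K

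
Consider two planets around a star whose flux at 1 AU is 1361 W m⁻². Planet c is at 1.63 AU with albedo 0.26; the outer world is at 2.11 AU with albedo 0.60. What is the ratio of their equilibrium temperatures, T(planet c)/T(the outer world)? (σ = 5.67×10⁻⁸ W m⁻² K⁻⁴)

T₁/T₂ ≈ 1.327

T_eq = [S₀(1−A)/(4σd²)]^(1/4), so T ∝ (1−A)^(1/4) / √d.
T₁ = [1361×0.74/(4×5.67×10⁻⁸×1.63²)]^(1/4) = 202.19 K.
T₂ = [1361×0.40/(4×5.67×10⁻⁸×2.11²)]^(1/4) = 152.38 K.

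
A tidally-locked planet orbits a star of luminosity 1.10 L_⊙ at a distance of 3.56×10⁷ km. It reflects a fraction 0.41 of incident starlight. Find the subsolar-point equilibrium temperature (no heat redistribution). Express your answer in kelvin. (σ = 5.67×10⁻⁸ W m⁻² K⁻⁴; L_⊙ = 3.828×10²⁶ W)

T_ss ≈ 724 K

d = 3.56×10⁷ km = 3.56×10¹⁰ m.
L = 1.10 × 3.828×10²⁶ = 4.21×10²⁶ W.
Flux: S = L/(4πd²) = 4.21×10²⁶/(4π×(3.56×10¹⁰)²) = 2.64×10⁴ W m⁻².
At the subsolar point the surface absorbs S(1−A) and emits σT⁴ per unit area — no factor of 4, since only the local patch is in balance.
T = [2.64×10⁴ × 0.59 / 5.67×10⁻⁸]^(1/4) = (2.75×10¹¹)^(1/4) = 724 K.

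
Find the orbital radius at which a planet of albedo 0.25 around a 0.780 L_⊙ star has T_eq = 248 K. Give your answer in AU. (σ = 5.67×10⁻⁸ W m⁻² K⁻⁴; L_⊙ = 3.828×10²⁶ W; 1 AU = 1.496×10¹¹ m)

d ≈ 0.963 AU

L = 0.780 × 3.828×10²⁶ = 2.99×10²⁶ W.
From T_eq⁴ = L(1−A)/(16πσd²): d = √[L(1−A)/(16πσT_eq⁴)].
d = √[2.99×10²⁶ × 0.75 / (16π × 5.67×10⁻⁸ × (248)⁴)] = 1.44×10¹¹ m = 0.963 AU.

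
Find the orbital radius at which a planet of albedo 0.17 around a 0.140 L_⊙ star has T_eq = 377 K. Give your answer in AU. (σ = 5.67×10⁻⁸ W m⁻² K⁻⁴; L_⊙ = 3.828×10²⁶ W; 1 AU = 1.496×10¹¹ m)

d ≈ 0.186 AU

L = 0.140 × 3.828×10²⁶ = 5.36×10²⁵ W.
From T_eq⁴ = L(1−A)/(16πσd²): d = √[L(1−A)/(16πσT_eq⁴)].
d = √[5.36×10²⁵ × 0.83 / (16π × 5.67×10⁻⁸ × (377)⁴)] = 2.78×10¹⁰ m = 0.186 AU.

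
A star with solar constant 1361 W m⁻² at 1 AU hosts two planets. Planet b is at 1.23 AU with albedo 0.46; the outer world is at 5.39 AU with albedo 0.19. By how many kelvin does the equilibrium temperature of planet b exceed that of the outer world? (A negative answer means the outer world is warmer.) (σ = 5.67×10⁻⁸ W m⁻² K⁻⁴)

ΔT ≈ 101.4 K

T_eq = [S₀(1−A)/(4σd²)]^(1/4), so T ∝ (1−A)^(1/4) / √d.
T₁ = [1361×0.54/(4×5.67×10⁻⁸×1.23²)]^(1/4) = 215.13 K.
T₂ = [1361×0.81/(4×5.67×10⁻⁸×5.39²)]^(1/4) = 113.73 K.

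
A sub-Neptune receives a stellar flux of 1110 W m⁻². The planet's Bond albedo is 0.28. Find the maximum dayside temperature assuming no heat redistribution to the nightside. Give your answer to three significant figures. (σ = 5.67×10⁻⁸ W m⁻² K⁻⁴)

With no redistribution each surface element balances locally: S(1−A) = σT⁴.
T = [1110 × 0.72 / 5.67×10⁻⁸]^(1/4) = (1.41×10¹⁰)^(1/4) = 345 K.

T_ss ≈ 345 K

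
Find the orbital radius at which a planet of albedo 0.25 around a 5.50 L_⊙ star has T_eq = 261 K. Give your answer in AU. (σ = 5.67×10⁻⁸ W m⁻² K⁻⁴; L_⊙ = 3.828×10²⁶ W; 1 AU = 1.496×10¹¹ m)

L = 5.50 × 3.828×10²⁶ = 2.11×10²⁷ W.
From T_eq⁴ = L(1−A)/(16πσd²): d = √[L(1−A)/(16πσT_eq⁴)].
d = √[2.11×10²⁷ × 0.75 / (16π × 5.67×10⁻⁸ × (261)⁴)] = 3.46×10¹¹ m = 2.31 AU.

d ≈ 2.31 AU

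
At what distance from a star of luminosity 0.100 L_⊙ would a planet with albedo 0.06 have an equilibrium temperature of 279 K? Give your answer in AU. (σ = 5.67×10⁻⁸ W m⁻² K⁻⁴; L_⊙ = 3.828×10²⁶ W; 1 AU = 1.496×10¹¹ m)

d ≈ 0.305 AU

L = 0.100 × 3.828×10²⁶ = 3.83×10²⁵ W.
From T_eq⁴ = L(1−A)/(16πσd²): d = √[L(1−A)/(16πσT_eq⁴)].
d = √[3.83×10²⁵ × 0.94 / (16π × 5.67×10⁻⁸ × (279)⁴)] = 4.56×10¹⁰ m = 0.305 AU.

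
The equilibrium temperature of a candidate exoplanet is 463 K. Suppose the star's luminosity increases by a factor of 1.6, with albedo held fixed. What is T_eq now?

T_eq ∝ L^(1/4) · d^(−1/2).
T′ = 463 × 1.6^(1/4) = 521 K.

T_eq ≈ 521 K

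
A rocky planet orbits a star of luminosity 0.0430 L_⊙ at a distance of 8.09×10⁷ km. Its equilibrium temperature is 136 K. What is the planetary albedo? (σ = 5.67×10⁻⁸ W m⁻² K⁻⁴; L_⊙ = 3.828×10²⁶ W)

A ≈ 0.61

d = 8.09×10⁷ km = 8.09×10¹⁰ m.
L = 0.0430 × 3.828×10²⁶ = 1.65×10²⁵ W.
Flux: S = L/(4πd²) = 1.65×10²⁵/(4π×(8.09×10¹⁰)²) = 200 W m⁻².
From T_eq⁴ = S(1−A)/(4σ): 1−A = 4σT_eq⁴/S.
1−A = 4 × 5.67×10⁻⁸ × (136)⁴ / 200 = 0.388.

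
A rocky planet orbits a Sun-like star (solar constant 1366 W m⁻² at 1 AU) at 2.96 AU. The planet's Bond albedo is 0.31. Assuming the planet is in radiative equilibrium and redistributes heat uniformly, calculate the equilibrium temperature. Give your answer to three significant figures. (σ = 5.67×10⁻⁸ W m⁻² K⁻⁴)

Flux at 2.96 AU: S = 1366/2.96² = 156 W m⁻².
Energy balance: absorbed = emitted ⇒ πR²·S(1−A) = 4πR²·σT_eq⁴, so T_eq⁴ = S(1−A)/(4σ).
T_eq = [156 × 0.69 / (4 × 5.67×10⁻⁸)]^(1/4) = (4.74×10⁸)^(1/4) = 148 K.

T_eq ≈ 148 K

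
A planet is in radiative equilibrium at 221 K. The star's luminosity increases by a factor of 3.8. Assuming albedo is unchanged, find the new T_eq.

T_eq ∝ L^(1/4) · d^(−1/2).
T′ = 221 × 3.8^(1/4) = 309 K.

T_eq ≈ 309 K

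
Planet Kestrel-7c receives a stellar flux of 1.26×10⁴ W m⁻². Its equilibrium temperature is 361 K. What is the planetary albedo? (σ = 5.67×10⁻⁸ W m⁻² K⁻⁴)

From T_eq⁴ = S(1−A)/(4σ): 1−A = 4σT_eq⁴/S.
1−A = 4 × 5.67×10⁻⁸ × (361)⁴ / 1.26×10⁴ = 0.306.

A ≈ 0.69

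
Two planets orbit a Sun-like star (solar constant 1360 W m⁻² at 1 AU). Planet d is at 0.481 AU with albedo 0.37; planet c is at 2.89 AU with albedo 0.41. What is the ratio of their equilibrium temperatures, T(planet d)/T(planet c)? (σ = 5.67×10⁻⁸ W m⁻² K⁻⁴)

T₁/T₂ ≈ 2.492

T_eq = [S₀(1−A)/(4σd²)]^(1/4), so T ∝ (1−A)^(1/4) / √d.
T₁ = [1360×0.63/(4×5.67×10⁻⁸×0.481²)]^(1/4) = 357.47 K.
T₂ = [1360×0.59/(4×5.67×10⁻⁸×2.89²)]^(1/4) = 143.46 K.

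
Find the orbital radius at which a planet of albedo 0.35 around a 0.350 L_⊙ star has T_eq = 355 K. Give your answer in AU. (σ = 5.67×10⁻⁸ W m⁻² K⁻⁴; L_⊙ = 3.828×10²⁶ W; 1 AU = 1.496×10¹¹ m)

d ≈ 0.293 AU

L = 0.350 × 3.828×10²⁶ = 1.34×10²⁶ W.
From T_eq⁴ = L(1−A)/(16πσd²): d = √[L(1−A)/(16πσT_eq⁴)].
d = √[1.34×10²⁶ × 0.65 / (16π × 5.67×10⁻⁸ × (355)⁴)] = 4.39×10¹⁰ m = 0.293 AU.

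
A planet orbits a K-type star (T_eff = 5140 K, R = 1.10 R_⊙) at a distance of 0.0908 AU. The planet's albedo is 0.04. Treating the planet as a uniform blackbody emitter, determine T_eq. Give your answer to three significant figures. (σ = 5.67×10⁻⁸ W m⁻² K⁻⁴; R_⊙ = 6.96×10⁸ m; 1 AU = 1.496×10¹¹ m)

T_eq ≈ 854 K

R_⋆ = 1.10 × 6.96×10⁸ = 7.66×10⁸ m.
d = 0.0908 AU = 1.36×10¹⁰ m.
L = 4πR_⋆²σT_⋆⁴ = 4π(7.66×10⁸)² × 5.67×10⁻⁸ × (5140)⁴ = 2.92×10²⁶ W.
S = L/(4πd²) = 1.26×10⁵ W m⁻².
Energy balance: absorbed = emitted ⇒ πR²·S(1−A) = 4πR²·σT_eq⁴, so T_eq⁴ = S(1−A)/(4σ).
T_eq = [1.26×10⁵ × 0.96 / (4 × 5.67×10⁻⁸)]^(1/4) = (5.32×10¹¹)^(1/4) = 854 K.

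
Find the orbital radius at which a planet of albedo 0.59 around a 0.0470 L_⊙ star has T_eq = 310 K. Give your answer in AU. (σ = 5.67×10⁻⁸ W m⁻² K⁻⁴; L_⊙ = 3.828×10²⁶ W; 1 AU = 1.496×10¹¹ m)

L = 0.0470 × 3.828×10²⁶ = 1.80×10²⁵ W.
From T_eq⁴ = L(1−A)/(16πσd²): d = √[L(1−A)/(16πσT_eq⁴)].
d = √[1.80×10²⁵ × 0.41 / (16π × 5.67×10⁻⁸ × (310)⁴)] = 1.67×10¹⁰ m = 0.112 AU.

d ≈ 0.112 AU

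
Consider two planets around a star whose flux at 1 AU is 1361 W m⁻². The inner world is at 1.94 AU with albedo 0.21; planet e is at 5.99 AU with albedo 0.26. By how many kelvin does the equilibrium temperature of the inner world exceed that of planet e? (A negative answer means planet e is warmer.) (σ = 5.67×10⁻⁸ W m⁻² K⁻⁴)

T_eq = [S₀(1−A)/(4σd²)]^(1/4), so T ∝ (1−A)^(1/4) / √d.
T₁ = [1361×0.79/(4×5.67×10⁻⁸×1.94²)]^(1/4) = 188.39 K.
T₂ = [1361×0.74/(4×5.67×10⁻⁸×5.99²)]^(1/4) = 105.47 K.

ΔT ≈ 82.9 K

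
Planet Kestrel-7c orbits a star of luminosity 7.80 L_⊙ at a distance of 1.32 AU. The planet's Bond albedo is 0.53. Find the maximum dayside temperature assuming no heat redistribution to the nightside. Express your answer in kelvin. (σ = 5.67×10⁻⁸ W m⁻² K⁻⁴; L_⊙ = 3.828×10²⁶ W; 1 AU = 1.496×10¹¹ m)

T_ss ≈ 474 K

d = 1.32 AU = 1.97×10¹¹ m.
L = 7.80 × 3.828×10²⁶ = 2.99×10²⁷ W.
Flux: S = L/(4πd²) = 2.99×10²⁷/(4π×(1.97×10¹¹)²) = 6090 W m⁻².
With no redistribution each surface element balances locally: S(1−A) = σT⁴.
T = [6090 × 0.47 / 5.67×10⁻⁸]^(1/4) = (5.05×10¹⁰)^(1/4) = 474 K.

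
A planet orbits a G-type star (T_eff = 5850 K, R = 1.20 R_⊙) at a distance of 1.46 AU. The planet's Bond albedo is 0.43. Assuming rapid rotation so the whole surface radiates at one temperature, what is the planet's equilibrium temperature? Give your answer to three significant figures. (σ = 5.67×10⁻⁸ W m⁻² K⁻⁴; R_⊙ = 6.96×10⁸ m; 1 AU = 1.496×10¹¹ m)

T_eq ≈ 222 K

R_⋆ = 1.20 × 6.96×10⁸ = 8.35×10⁸ m.
d = 1.46 AU = 2.18×10¹¹ m.
L = 4πR_⋆²σT_⋆⁴ = 4π(8.35×10⁸)² × 5.67×10⁻⁸ × (5850)⁴ = 5.82×10²⁶ W.
S = L/(4πd²) = 971 W m⁻².
Energy balance: absorbed = emitted ⇒ πR²·S(1−A) = 4πR²·σT_eq⁴, so T_eq⁴ = S(1−A)/(4σ).
T_eq = [971 × 0.57 / (4 × 5.67×10⁻⁸)]^(1/4) = (2.44×10⁹)^(1/4) = 222 K.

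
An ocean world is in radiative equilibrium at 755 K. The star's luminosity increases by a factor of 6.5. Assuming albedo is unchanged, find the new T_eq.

T_eq ≈ 1210 K

T_eq ∝ L^(1/4) · d^(−1/2).
T′ = 755 × 6.5^(1/4) = 1210 K.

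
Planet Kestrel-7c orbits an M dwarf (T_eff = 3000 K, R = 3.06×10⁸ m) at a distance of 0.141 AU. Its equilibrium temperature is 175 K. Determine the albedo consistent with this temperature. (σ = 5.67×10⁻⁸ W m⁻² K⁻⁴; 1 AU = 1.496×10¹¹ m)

A ≈ 0.78

d = 0.141 AU = 2.11×10¹⁰ m.
L = 4πR_⋆²σT_⋆⁴ = 4π(3.06×10⁸)² × 5.67×10⁻⁸ × (3000)⁴ = 5.40×10²⁴ W.
S = L/(4πd²) = 967 W m⁻².
From T_eq⁴ = S(1−A)/(4σ): 1−A = 4σT_eq⁴/S.
1−A = 4 × 5.67×10⁻⁸ × (175)⁴ / 967 = 0.220.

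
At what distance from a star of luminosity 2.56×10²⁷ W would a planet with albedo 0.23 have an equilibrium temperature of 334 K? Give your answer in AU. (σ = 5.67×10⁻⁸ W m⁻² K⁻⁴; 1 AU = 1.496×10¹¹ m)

d ≈ 1.58 AU

From T_eq⁴ = L(1−A)/(16πσd²): d = √[L(1−A)/(16πσT_eq⁴)].
d = √[2.56×10²⁷ × 0.77 / (16π × 5.67×10⁻⁸ × (334)⁴)] = 2.36×10¹¹ m = 1.58 AU.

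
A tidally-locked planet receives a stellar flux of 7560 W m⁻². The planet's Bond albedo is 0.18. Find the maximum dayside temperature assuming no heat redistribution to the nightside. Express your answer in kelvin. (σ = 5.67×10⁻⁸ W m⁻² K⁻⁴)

T_ss ≈ 575 K

With no redistribution each surface element balances locally: S(1−A) = σT⁴.
T = [7560 × 0.82 / 5.67×10⁻⁸]^(1/4) = (1.09×10¹¹)^(1/4) = 575 K.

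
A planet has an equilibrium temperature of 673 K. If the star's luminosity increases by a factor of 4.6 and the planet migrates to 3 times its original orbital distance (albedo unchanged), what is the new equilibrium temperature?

T_eq ∝ L^(1/4) · d^(−1/2).
T′ = 673 × 4.6^(1/4) / 3^(1/2) = 569 K.

T_eq ≈ 569 K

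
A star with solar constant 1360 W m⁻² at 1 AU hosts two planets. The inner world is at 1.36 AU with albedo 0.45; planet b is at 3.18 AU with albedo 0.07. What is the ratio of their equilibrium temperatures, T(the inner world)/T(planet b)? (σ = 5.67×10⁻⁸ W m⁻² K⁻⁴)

T₁/T₂ ≈ 1.341

T_eq = [S₀(1−A)/(4σd²)]^(1/4), so T ∝ (1−A)^(1/4) / √d.
T₁ = [1360×0.55/(4×5.67×10⁻⁸×1.36²)]^(1/4) = 205.49 K.
T₂ = [1360×0.93/(4×5.67×10⁻⁸×3.18²)]^(1/4) = 153.24 K.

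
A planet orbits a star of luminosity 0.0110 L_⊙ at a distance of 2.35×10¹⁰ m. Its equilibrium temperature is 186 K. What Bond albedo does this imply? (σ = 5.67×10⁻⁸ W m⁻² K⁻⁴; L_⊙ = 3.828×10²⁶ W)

A ≈ 0.55

L = 0.0110 × 3.828×10²⁶ = 4.21×10²⁴ W.
Flux: S = L/(4πd²) = 4.21×10²⁴/(4π×(2.35×10¹⁰)²) = 607 W m⁻².
From T_eq⁴ = S(1−A)/(4σ): 1−A = 4σT_eq⁴/S.
1−A = 4 × 5.67×10⁻⁸ × (186)⁴ / 607 = 0.447.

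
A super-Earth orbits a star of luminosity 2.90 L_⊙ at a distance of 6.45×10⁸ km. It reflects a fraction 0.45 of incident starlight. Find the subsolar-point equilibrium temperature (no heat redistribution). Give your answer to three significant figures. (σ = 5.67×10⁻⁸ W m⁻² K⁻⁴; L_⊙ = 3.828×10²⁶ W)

T_ss ≈ 213 K

d = 6.45×10⁸ km = 6.45×10¹¹ m.
L = 2.90 × 3.828×10²⁶ = 1.11×10²⁷ W.
Flux: S = L/(4πd²) = 1.11×10²⁷/(4π×(6.45×10¹¹)²) = 212 W m⁻².
At the subsolar point the surface absorbs S(1−A) and emits σT⁴ per unit area — no factor of 4, since only the local patch is in balance.
T = [212 × 0.55 / 5.67×10⁻⁸]^(1/4) = (2.06×10⁹)^(1/4) = 213 K.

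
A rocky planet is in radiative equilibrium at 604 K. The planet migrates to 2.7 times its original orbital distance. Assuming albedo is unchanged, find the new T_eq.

T_eq ∝ L^(1/4) · d^(−1/2).
T′ = 604 / 2.7^(1/2) = 368 K.

T_eq ≈ 368 K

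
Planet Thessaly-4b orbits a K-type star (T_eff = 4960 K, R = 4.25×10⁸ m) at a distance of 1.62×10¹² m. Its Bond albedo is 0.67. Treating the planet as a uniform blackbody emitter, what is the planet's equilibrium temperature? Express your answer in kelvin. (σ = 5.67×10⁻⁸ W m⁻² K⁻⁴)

L = 4πR_⋆²σT_⋆⁴ = 4π(4.25×10⁸)² × 5.67×10⁻⁸ × (4960)⁴ = 7.79×10²⁵ W.
S = L/(4πd²) = 2.36 W m⁻².
Energy balance: absorbed = emitted ⇒ πR²·S(1−A) = 4πR²·σT_eq⁴, so T_eq⁴ = S(1−A)/(4σ).
T_eq = [2.36 × 0.33 / (4 × 5.67×10⁻⁸)]^(1/4) = (3.44×10⁶)^(1/4) = 43.1 K.

T_eq ≈ 43.1 K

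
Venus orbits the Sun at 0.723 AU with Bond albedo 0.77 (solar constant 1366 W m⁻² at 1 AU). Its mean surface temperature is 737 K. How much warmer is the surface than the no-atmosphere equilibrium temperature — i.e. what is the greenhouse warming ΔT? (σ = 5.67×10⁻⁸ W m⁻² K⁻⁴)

S = 1366/0.723² = 2613 W m⁻².
T_eq = [S(1−A)/(4σ)]^(1/4) = [2613×0.23/(4×5.67×10⁻⁸)]^(1/4) = 226.9 K.
ΔT = T_surf − T_eq = 737 − 226.9.

ΔT ≈ 510.1 K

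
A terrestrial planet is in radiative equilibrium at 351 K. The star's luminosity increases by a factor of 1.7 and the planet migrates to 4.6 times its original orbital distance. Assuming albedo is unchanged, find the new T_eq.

T_eq ∝ L^(1/4) · d^(−1/2).
T′ = 351 × 1.7^(1/4) / 4.6^(1/2) = 187 K.

T_eq ≈ 187 K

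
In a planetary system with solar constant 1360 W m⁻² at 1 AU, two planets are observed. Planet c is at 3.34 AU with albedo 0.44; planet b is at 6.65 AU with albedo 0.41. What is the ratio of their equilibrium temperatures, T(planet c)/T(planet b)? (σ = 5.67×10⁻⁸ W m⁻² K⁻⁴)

T₁/T₂ ≈ 1.393

T_eq = [S₀(1−A)/(4σd²)]^(1/4), so T ∝ (1−A)^(1/4) / √d.
T₁ = [1360×0.56/(4×5.67×10⁻⁸×3.34²)]^(1/4) = 131.72 K.
T₂ = [1360×0.59/(4×5.67×10⁻⁸×6.65²)]^(1/4) = 94.57 K.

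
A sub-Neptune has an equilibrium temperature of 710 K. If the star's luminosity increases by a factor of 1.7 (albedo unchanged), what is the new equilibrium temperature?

T_eq ≈ 811 K

T_eq ∝ L^(1/4) · d^(−1/2).
T′ = 710 × 1.7^(1/4) = 811 K.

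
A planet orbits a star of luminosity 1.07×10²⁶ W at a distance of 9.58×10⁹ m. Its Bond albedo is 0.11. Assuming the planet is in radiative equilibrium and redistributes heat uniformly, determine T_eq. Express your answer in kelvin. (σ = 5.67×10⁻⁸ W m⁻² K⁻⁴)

T_eq ≈ 777 K

Flux: S = L/(4πd²) = 1.07×10²⁶/(4π×(9.58×10⁹)²) = 9.28×10⁴ W m⁻².
Energy balance: absorbed = emitted ⇒ πR²·S(1−A) = 4πR²·σT_eq⁴, so T_eq⁴ = S(1−A)/(4σ).
T_eq = [9.28×10⁴ × 0.89 / (4 × 5.67×10⁻⁸)]^(1/4) = (3.64×10¹¹)^(1/4) = 777 K.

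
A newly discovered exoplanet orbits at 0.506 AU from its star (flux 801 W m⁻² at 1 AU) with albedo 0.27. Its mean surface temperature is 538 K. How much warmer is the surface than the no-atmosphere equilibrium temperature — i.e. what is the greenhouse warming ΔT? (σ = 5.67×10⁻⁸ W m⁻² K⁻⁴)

ΔT ≈ 221.2 K

S = 801/0.506² = 3128 W m⁻².
T_eq = [S(1−A)/(4σ)]^(1/4) = [3128×0.73/(4×5.67×10⁻⁸)]^(1/4) = 316.8 K.
ΔT = T_surf − T_eq = 538 − 316.8.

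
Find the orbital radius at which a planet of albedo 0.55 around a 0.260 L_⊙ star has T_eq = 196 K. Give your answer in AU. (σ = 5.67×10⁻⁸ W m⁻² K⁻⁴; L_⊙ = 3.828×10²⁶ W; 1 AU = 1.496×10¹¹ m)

d ≈ 0.690 AU

L = 0.260 × 3.828×10²⁶ = 9.95×10²⁵ W.
From T_eq⁴ = L(1−A)/(16πσd²): d = √[L(1−A)/(16πσT_eq⁴)].
d = √[9.95×10²⁵ × 0.45 / (16π × 5.67×10⁻⁸ × (196)⁴)] = 1.03×10¹¹ m = 0.690 AU.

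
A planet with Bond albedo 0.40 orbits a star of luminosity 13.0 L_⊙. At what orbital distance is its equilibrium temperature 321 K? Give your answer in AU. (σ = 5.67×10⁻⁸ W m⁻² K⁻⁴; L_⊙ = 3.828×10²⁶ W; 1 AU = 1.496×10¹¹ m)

d ≈ 2.10 AU

L = 13.0 × 3.828×10²⁶ = 4.98×10²⁷ W.
From T_eq⁴ = L(1−A)/(16πσd²): d = √[L(1−A)/(16πσT_eq⁴)].
d = √[4.98×10²⁷ × 0.60 / (16π × 5.67×10⁻⁸ × (321)⁴)] = 3.14×10¹¹ m = 2.10 AU.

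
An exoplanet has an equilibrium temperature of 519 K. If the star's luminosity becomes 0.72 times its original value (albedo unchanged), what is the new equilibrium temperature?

T_eq ≈ 478 K

T_eq ∝ L^(1/4) · d^(−1/2).
T′ = 519 × 0.72^(1/4) = 478 K.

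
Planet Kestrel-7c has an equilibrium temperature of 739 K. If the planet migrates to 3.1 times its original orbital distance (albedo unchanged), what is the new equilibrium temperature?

T_eq ∝ L^(1/4) · d^(−1/2).
T′ = 739 / 3.1^(1/2) = 420 K.

T_eq ≈ 420 K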